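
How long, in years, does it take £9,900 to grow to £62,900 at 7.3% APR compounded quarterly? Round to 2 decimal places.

25.56 years

Periodic rate i = 0.073/4 = 0.01825.
n = ln(62900/9900) / ln(1+0.01825) = ln(6.35354) / 0.018085 = 102.2374 quarters
= 102.2374/4 years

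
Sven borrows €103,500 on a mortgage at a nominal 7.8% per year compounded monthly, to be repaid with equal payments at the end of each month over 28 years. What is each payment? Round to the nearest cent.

With 12 periods per year: i = 0.0065, n = 336.
Annuity-PV factor = 136.401722; PMT = 103500 / 136.401722 = 758.7881

€758.79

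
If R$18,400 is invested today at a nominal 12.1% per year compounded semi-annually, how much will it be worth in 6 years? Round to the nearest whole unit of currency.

R$37,235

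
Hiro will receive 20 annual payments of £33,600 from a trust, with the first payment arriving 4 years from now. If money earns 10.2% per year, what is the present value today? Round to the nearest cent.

PV at t=3 (ordinary 20-year annuity): 33600 × a(20|0.102) = 33600 × 8.398625 = 282,193.8052
Discount back 3 years: 282,193.8052 × (1+0.102)^(−3) = 282,193.8052 × 0.747232 = 210,864.1222

£210,864.12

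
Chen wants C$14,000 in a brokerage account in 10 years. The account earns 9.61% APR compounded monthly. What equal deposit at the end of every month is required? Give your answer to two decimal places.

i = 0.0961/12 = 0.00800833 per month; n = 10·12 = 120.
FV-annuity factor = 200.331586; PMT = 14000 / 200.331586 = 69.8841

C$69.88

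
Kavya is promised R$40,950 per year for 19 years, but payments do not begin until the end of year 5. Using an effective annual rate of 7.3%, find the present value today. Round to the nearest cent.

Value one period before first payment (t=4): 40950 × [1 − (1+0.073)^(−19)] / 0.073 = 40950 × 10.107076 = 413,884.7604
Discount back 4 years: 413,884.7604 × (1+0.073)^(−4) = 413,884.7604 × 0.754399 = 312,234.2552

R$312,234.26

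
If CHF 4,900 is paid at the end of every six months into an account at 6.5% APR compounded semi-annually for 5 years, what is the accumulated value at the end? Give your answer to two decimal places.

Periodic rate i = 0.065/2 = 0.0325; n = 5 × 2 = 10 periods.
FV = PMT · [(1+i)^n − 1] / i = 4900 · 11.596748 = 56,824.0643

CHF 56,824.06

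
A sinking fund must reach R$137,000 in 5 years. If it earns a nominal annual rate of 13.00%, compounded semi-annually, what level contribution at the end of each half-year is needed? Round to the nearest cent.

R$10,152.34

i = 0.13/2 = 0.065 per half-year; n = 5·2 = 10.
PMT = 137000 / ( [(1+0.065)^10 − 1] / 0.065 ) = 137000 / 13.494423 = 10,152.3425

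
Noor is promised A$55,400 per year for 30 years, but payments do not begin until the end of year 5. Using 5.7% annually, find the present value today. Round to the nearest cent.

A$631,037.21

PV at t=4 (ordinary 30-year annuity): 55400 × a(30|0.057) = 55400 × 14.218217 = 787,689.2455
Discount back 4 years: 787,689.2455 × (1+0.057)^(−4) = 787,689.2455 × 0.801125 = 631,037.2071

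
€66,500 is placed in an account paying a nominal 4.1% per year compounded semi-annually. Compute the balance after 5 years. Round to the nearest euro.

€81,461

With 2 periods per year: i = 0.0205, n = 10.
66,500 × (1+0.0205)^10 = 66,500 × 1.224983 = 81,461.3749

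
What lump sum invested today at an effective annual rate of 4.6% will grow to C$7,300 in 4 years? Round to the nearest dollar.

C$6,098

PV = FV·(1+i)^(−n) = 7,300 × 0.835359 = 6,098.1222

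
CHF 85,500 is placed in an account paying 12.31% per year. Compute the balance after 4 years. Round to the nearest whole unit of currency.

85,500 × (1+0.1231)^4 = 85,500 × 1.591013 = 136,031.6055

CHF 136,032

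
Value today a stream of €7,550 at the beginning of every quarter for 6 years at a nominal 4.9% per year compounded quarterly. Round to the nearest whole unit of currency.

Periodic rate i = 0.049/4 = 0.01225; n = 6 × 4 = 24 periods.
PV = PMT · [1 − (1+i)^(−n)] / i × (1+i) = 7550 · 20.938381 = 158,084.7745
Payments are at the start of each period, so multiply by (1+i).

€158,085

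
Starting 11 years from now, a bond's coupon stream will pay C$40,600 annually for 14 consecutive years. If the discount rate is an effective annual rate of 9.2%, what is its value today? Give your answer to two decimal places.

C$129,643.59

Value one period before first payment (t=10): 40600 × [1 − (1+0.092)^(−14)] / 0.092 = 40600 × 7.699303 = 312,591.6868
Discount back 10 years: 312,591.6868 × (1+0.092)^(−10) = 312,591.6868 × 0.414738 = 129,643.5875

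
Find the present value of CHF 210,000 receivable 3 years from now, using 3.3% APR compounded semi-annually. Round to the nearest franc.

With 2 periods per year: i = 0.0165, n = 6.
PV = FV·(1+i)^(−n) = 210,000 × 0.906475 = 190,359.6935

CHF 190,360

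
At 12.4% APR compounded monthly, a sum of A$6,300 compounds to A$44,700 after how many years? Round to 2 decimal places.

15.88 years

Periodic rate i = 0.124/12 = 0.0103333.
n = ln(44700/6300) / ln(1+0.0103333) = ln(7.09524) / 0.010280 = 190.5997 months
= 190.5997/12 years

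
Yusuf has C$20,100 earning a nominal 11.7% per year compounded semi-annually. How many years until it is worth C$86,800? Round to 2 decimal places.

12.87 years

Periodic rate i = 0.117/2 = 0.0585.
(1+i)^n = 86800/20100 = 4.31841, so n = ln 4.31841 / ln 1.0585 = 25.7311 half-years
= 25.7311/2 years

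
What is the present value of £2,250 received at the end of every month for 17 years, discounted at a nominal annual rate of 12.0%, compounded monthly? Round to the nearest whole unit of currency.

Periodic rate i = 0.12/12 = 0.01; n = 17 × 12 = 204 periods.
PV = 2250 × [1 − (1+0.01)^(−204)] / 0.01 = 2250 × 86.864707 = 195,445.5919

£195,446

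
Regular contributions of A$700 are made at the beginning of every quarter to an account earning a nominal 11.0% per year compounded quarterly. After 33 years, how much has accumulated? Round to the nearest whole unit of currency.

A$913,025

With 4 periods per year: i = 0.0275, n = 132.
FV = 700 × [(1+0.0275)^132 − 1] / 0.0275 × (1+i) = 700 × 1304.321996 = 913,025.3971
(Beginning-of-period payments → annuity-due factor ×(1+i).)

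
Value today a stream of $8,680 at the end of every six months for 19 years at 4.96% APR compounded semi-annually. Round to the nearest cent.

$212,030.97

With 2 periods per year: i = 0.0248, n = 38.
Annuity factor a(38|0.0248) = 24.427531; PV = 8680 × 24.427531 = 212,030.9708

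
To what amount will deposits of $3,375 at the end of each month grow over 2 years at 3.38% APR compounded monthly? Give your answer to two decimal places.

$83,678.73

i = 0.0338/12 = 0.00281667 per month; n = 2·12 = 24.
Accumulation factor s(24|0.00281667) = 24.793698; FV = 3375 × 24.793698 = 83,678.7300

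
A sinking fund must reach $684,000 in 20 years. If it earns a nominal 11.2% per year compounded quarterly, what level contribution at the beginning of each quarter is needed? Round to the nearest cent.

Periodic rate i = 0.112/4 = 0.028; n = 20 × 4 = 80 periods.
FV-annuity factor × (1+i) = 297.699565; PMT = 684000 / 297.699565 = 2,297.6184

$2,297.62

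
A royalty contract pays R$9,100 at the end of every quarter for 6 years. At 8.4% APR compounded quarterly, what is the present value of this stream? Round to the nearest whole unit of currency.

R$170,183

i = 0.084/4 = 0.021 per quarter; n = 6·4 = 24.
PV = 9100 × [1 − (1+0.021)^(−24)] / 0.021 = 9100 × 18.701404 = 170,182.7800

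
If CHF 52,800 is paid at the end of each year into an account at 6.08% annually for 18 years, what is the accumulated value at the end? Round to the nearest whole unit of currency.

Accumulation factor s(18|0.0608) = 31.140869; FV = 52800 × 31.140869 = 1,644,237.8842

CHF 1,644,238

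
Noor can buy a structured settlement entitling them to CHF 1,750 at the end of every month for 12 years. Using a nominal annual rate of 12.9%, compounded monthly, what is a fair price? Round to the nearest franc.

CHF 127,882

Periodic rate i = 0.129/12 = 0.01075; n = 12 × 12 = 144 periods.
Annuity factor a(144|0.01075) = 73.075615; PV = 1750 × 73.075615 = 127,882.3266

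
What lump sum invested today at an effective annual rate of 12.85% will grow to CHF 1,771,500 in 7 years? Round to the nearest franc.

Discount factor = (1+0.1285)^(−7) = 0.429031; PV = 1,771,500 × 0.429031 = 760,029.0858

CHF 760,029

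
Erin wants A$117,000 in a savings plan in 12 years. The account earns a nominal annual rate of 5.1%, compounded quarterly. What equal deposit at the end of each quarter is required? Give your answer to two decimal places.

A$1,782.27

With 4 periods per year: i = 0.01275, n = 48.
FV-annuity factor = 65.646705; PMT = 117000 / 65.646705 = 1,782.2677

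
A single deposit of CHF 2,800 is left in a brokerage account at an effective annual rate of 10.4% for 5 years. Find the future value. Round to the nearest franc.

FV = 2,800 × (1 + 0.104)^5 = 4,592.0161

CHF 4,592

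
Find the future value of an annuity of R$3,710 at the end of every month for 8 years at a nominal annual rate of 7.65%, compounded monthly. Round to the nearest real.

i = 0.0765/12 = 0.006375 per month; n = 8·12 = 96.
FV = PMT · [(1+i)^n − 1] / i = 3710 · 131.848977 = 489,159.7050

R$489,160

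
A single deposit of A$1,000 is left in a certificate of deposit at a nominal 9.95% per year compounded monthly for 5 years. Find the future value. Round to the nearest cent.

Periodic rate i = 0.0995/12 = 0.00829167; n = 5 × 12 = 60 periods.
FV = 1,000 × (1 + 0.00829167)^60 = 1,641.2346

A$1,641.23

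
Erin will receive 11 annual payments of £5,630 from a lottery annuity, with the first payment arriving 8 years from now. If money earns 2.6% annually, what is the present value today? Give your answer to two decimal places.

£44,505.64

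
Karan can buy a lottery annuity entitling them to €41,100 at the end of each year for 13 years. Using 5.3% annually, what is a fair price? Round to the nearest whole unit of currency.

PV = 41100 × [1 − (1+0.053)^(−13)] / 0.053 = 41100 × 9.226187 = 379,196.2855

€379,196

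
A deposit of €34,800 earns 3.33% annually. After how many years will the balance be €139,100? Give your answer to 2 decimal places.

n = ln(139100/34800) / ln(1+0.0333) = ln(3.99713) / 0.032758 = 42.2979 years

42.30 years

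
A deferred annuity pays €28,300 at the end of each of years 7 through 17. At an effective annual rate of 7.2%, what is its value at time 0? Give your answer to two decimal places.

€138,448.17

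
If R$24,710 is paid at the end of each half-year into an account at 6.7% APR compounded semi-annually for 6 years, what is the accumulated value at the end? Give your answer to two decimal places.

R$357,740.07

With 2 periods per year: i = 0.0335, n = 12.
FV = PMT · [(1+i)^n − 1] / i = 24710 · 14.477542 = 357,740.0707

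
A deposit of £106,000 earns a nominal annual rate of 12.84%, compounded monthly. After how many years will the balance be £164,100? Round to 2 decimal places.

Periodic rate i = 0.1284/12 = 0.0107.
(1+i)^n = 164100/106000 = 1.54811, so n = ln 1.54811 / ln 1.0107 = 41.0627 months
= 41.0627/12 years

3.42 years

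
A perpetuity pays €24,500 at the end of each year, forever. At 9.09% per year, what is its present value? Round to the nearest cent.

€269,526.95

PV = PMT / i = 24500 / 0.0909 = 269,526.9527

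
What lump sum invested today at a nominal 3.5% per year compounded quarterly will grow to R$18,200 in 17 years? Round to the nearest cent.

R$10,064.45

i = 0.035/4 = 0.00875 per quarter; n = 17·4 = 68.
PV = FV·(1+i)^(−n) = 18,200 × 0.552992 = 10,064.4522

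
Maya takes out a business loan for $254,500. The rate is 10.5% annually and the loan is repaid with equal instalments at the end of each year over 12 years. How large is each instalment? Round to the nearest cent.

$38,270.88

Annuity-PV factor = 6.649964; PMT = 254500 / 6.649964 = 38,270.8818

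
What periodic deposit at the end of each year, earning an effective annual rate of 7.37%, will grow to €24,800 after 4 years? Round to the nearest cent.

€5,555.15

FV-annuity factor = 4.464327; PMT = 24800 / 4.464327 = 5,555.1485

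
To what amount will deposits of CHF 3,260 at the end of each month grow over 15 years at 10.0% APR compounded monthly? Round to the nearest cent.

CHF 1,351,173.33

With 12 periods per year: i = 0.00833333, n = 180.
FV = PMT · [(1+i)^n − 1] / i = 3260 · 414.470346 = 1,351,173.3286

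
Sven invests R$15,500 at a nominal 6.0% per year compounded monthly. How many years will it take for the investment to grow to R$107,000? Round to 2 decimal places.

Periodic rate i = 0.06/12 = 0.005.
(1+i)^n = 107000/15500 = 6.90323, so n = ln 6.90323 / ln 1.005 = 387.3630 months
= 387.3630/12 years

32.28 years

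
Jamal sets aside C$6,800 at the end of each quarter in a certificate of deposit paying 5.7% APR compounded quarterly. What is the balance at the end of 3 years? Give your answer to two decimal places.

C$88,309.15

i = 0.057/4 = 0.01425 per quarter; n = 3·4 = 12.
FV = 6800 × [(1+0.01425)^12 − 1] / 0.01425 = 6800 × 12.986639 = 88,309.1473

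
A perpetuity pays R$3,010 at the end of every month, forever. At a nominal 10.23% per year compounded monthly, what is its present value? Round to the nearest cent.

R$353,079.18

Periodic rate i = 0.1023/12 = 0.008525.
PV = PMT / i = 3010 / 0.008525 = 353,079.1789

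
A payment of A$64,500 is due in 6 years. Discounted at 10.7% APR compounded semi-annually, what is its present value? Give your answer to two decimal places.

i = 0.107/2 = 0.0535 per half-year; n = 6·2 = 12.
PV = FV·(1+i)^(−n) = 64,500 × 0.535039 = 34,510.0219

A$34,510.02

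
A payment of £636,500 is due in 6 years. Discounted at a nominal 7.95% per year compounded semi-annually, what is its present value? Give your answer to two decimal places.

i = 0.0795/2 = 0.03975 per half-year; n = 6·2 = 12.
PV = FV·(1+i)^(−n) = 636,500 × 0.626402 = 398,704.6122

£398,704.61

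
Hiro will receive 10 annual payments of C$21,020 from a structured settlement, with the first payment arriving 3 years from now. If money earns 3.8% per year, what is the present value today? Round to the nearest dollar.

C$159,824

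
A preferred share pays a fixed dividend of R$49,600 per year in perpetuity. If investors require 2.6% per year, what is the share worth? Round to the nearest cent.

PV = PMT / i = 49600 / 0.026 = 1,907,692.3077

R$1,907,692.31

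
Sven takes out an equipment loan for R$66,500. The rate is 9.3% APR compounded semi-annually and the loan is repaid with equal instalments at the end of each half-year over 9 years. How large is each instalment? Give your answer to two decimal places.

With 2 periods per year: i = 0.0465, n = 18.
Annuity-PV factor = 12.015930; PMT = 66500 / 12.015930 = 5,534.3197

R$5,534.32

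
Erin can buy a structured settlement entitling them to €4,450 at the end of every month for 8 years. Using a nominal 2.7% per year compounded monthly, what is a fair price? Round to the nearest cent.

€383,825.70

Periodic rate i = 0.027/12 = 0.00225; n = 8 × 12 = 96 periods.
PV = PMT · [1 − (1+i)^(−n)] / i = 4450 · 86.252966 = 383,825.6995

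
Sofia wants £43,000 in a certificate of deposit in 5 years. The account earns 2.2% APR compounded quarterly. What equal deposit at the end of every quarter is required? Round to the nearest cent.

£2,039.82

Periodic rate i = 0.022/4 = 0.0055; n = 5 × 4 = 20 periods.
PMT = 43000 / ( [(1+0.0055)^20 − 1] / 0.0055 ) = 43000 / 21.080305 = 2,039.8186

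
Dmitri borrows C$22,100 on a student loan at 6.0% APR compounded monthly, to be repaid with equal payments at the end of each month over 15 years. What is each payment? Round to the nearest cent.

Periodic rate i = 0.06/12 = 0.005; n = 15 × 12 = 180 periods.
Annuity-PV factor = 118.503515; PMT = 22100 / 118.503515 = 186.4924

C$186.49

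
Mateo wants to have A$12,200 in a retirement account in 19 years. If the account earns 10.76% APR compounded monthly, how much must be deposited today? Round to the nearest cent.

A$1,593.84

With 12 periods per year: i = 0.00896667, n = 228.
PV = 12,200 / (1 + 0.00896667)^228 = 12,200 / 7.654462 = 1,593.8417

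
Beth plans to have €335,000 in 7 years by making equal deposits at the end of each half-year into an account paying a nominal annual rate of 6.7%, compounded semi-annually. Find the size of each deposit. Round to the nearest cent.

€19,145.83

With 2 periods per year: i = 0.0335, n = 14.
FV-annuity factor = 17.497285; PMT = 335000 / 17.497285 = 19,145.8274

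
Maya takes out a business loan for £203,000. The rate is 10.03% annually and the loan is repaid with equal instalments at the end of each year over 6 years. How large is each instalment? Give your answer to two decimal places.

PMT = 203000 / ( [1 − (1+0.1003)^(−6)] / 0.1003 ) = 203000 / 4.351434 = 46,651.2832

£46,651.28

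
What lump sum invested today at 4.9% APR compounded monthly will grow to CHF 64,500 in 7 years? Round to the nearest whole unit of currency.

i = 0.049/12 = 0.00408333 per month; n = 7·12 = 84.
PV = FV·(1+i)^(−n) = 64,500 × 0.710134 = 45,803.6423

CHF 45,804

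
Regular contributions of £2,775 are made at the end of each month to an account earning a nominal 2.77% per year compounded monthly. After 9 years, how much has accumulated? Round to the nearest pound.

Periodic rate i = 0.0277/12 = 0.00230833; n = 9 × 12 = 108 periods.
FV = 2775 × [(1+0.00230833)^108 − 1] / 0.00230833 = 2775 × 122.494585 = 339,922.4745

£339,922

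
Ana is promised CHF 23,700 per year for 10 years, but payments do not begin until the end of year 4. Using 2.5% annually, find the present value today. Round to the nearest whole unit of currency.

CHF 192,614

Value one period before first payment (t=3): 23700 × [1 − (1+0.025)^(−10)] / 0.025 = 23700 × 8.752064 = 207,423.9152
Discount back 3 years: 207,423.9152 × (1+0.025)^(−3) = 207,423.9152 × 0.928599 = 192,613.7254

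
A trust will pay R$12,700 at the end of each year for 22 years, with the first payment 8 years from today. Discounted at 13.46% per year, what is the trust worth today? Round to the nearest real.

Value one period before first payment (t=7): 12700 × [1 − (1+0.1346)^(−22)] / 0.1346 = 12700 × 6.967663 = 88,489.3223
PV₀ = 88,489.3223 / (1+0.1346)^7 = 88,489.3223 / 2.420469 = 36,558.7564

R$36,559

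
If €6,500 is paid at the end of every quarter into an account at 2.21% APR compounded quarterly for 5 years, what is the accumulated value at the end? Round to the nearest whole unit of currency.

€137,055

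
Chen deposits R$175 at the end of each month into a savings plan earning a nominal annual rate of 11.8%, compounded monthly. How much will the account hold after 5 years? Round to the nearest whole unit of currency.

Periodic rate i = 0.118/12 = 0.00983333; n = 5 × 12 = 60 periods.
FV = 175 × [(1+0.00983333)^60 − 1] / 0.00983333 = 175 × 81.233582 = 14,215.8768

R$14,216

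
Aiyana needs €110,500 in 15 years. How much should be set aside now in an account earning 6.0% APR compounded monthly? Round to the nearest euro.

€45,027

Periodic rate i = 0.06/12 = 0.005; n = 15 × 12 = 180 periods.
PV = FV·(1+i)^(−n) = 110,500 × 0.407482 = 45,026.8081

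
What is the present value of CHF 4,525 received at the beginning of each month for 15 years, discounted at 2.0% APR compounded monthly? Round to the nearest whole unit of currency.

CHF 704,348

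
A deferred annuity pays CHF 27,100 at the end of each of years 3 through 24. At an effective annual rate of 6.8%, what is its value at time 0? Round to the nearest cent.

CHF 267,218.95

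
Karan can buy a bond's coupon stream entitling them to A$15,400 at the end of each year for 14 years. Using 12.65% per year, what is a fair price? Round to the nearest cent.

A$98,767.41

Annuity factor a(14|0.1265) = 6.413468; PV = 15400 × 6.413468 = 98,767.4138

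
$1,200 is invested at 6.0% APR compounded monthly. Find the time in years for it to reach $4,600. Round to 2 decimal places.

22.45 years

Periodic rate i = 0.06/12 = 0.005.
n = ln(4600/1200) / ln(1+0.005) = ln(3.83333) / 0.004988 = 269.4183 months
= 269.4183/12 years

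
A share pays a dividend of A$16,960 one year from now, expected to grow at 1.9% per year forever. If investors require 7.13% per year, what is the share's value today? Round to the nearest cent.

PV = D₁/(r − g) = 16960/(0.0713 − 0.019) = 324,282.9828

A$324,282.98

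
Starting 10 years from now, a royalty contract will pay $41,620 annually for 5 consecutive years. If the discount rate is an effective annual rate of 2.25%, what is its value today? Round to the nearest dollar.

$159,414

PV at t=9 (ordinary 5-year annuity): 41620 × a(5|0.0225) = 41620 × 4.679453 = 194,758.8143
Discount back 9 years: 194,758.8143 × (1+0.0225)^(−9) = 194,758.8143 × 0.818522 = 159,414.2982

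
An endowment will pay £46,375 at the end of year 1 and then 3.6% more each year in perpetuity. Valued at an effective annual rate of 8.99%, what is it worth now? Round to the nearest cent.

PV = PMT / (i − g) = 46375 / (0.0899 − 0.036) = 46375 / 0.053900 = 860,389.6104

£860,389.61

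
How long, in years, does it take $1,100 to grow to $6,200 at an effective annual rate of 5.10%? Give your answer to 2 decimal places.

n = ln(6200/1100) / ln(1+0.051) = ln(5.63636) / 0.049742 = 34.7641 years

34.76 years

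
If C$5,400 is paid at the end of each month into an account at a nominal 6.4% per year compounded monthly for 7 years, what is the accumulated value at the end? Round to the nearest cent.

With 12 periods per year: i = 0.00533333, n = 84.
FV = 5400 × [(1+0.00533333)^84 − 1] / 0.00533333 = 5400 × 105.621855 = 570,358.0164

C$570,358.02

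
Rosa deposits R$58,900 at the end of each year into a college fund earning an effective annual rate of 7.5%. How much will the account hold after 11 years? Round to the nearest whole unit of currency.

FV = 58900 × [(1+0.075)^11 − 1] / 0.075 = 58900 × 16.208119 = 954,658.2125

R$954,658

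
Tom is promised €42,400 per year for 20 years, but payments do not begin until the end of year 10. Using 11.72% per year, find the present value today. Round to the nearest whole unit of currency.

€118,889

Value one period before first payment (t=9): 42400 × [1 − (1+0.1172)^(−20)] / 0.1172 = 42400 × 7.602486 = 322,345.3862
Discount back 9 years: 322,345.3862 × (1+0.1172)^(−9) = 322,345.3862 × 0.368826 = 118,889.3945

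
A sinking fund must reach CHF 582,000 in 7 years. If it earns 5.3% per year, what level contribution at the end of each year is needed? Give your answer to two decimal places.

CHF 70,831.40

PMT = 582000 / ( [(1+0.053)^7 − 1] / 0.053 ) = 582000 / 8.216694 = 70,831.4044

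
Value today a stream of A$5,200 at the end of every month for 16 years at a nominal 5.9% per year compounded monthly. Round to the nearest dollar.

Periodic rate i = 0.059/12 = 0.00491667; n = 16 × 12 = 192 periods.
Annuity factor a(192|0.00491667) = 124.074013; PV = 5200 × 124.074013 = 645,184.8676

A$645,185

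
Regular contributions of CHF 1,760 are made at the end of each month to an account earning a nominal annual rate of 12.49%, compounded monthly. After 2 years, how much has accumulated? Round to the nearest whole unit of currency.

Periodic rate i = 0.1249/12 = 0.0104083; n = 2 × 12 = 24 periods.
Accumulation factor s(24|0.0104083) = 27.104464; FV = 1760 × 27.104464 = 47,703.8568

CHF 47,704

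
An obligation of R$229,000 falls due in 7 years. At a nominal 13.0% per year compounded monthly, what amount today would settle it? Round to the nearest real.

With 12 periods per year: i = 0.0108333, n = 84.
Discount factor = (1+0.0108333)^(−84) = 0.404499; PV = 229,000 × 0.404499 = 92,630.2588

R$92,630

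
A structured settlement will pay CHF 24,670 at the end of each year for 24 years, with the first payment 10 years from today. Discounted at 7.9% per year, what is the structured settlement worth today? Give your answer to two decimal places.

CHF 132,124.80

Value one period before first payment (t=9): 24670 × [1 − (1+0.079)^(−24)] / 0.079 = 24670 × 10.617156 = 261,925.2451
Discount back 9 years: 261,925.2451 × (1+0.079)^(−9) = 261,925.2451 × 0.504437 = 132,124.8042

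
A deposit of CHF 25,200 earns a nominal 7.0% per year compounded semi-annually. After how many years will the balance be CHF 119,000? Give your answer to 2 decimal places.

22.56 years

Periodic rate i = 0.07/2 = 0.035.
(1+i)^n = 119000/25200 = 4.72222, so n = ln 4.72222 / ln 1.035 = 45.1225 half-years
= 45.1225/2 years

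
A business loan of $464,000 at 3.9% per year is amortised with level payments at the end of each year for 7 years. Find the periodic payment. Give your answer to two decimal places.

PMT = 464000 / ( [1 − (1+0.039)^(−7)] / 0.039 ) = 464000 / 6.024298 = 77,021.4209

$77,021.42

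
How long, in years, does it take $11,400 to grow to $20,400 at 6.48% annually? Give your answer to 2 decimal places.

9.27 years

(1+i)^n = 20400/11400 = 1.78947, so n = ln 1.78947 / ln 1.0648 = 9.2682 years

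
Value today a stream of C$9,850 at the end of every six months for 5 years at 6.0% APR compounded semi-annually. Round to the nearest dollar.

With 2 periods per year: i = 0.03, n = 10.
PV = 9850 × [1 − (1+0.03)^(−10)] / 0.03 = 9850 × 8.530203 = 84,022.4979

C$84,022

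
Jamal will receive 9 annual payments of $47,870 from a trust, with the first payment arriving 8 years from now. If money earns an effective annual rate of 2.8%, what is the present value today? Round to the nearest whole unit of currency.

Value one period before first payment (t=7): 47870 × [1 − (1+0.028)^(−9)] / 0.028 = 47870 × 7.859236 = 376,221.6309
Discount back 7 years: 376,221.6309 × (1+0.028)^(−7) = 376,221.6309 × 0.824230 = 310,092.9975

$310,093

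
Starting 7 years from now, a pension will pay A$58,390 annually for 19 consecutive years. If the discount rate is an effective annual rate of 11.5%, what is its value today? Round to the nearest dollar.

PV at t=6 (ordinary 19-year annuity): 58390 × a(19|0.115) = 58390 × 7.596445 = 443,556.4050
PV₀ = 443,556.4050 / (1+0.115)^6 = 443,556.4050 / 1.921539 = 230,833.9327

A$230,834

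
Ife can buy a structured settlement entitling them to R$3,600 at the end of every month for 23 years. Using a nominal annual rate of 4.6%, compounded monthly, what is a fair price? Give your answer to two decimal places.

R$612,451.76

i = 0.046/12 = 0.00383333 per month; n = 23·12 = 276.
Annuity factor a(276|0.00383333) = 170.125489; PV = 3600 × 170.125489 = 612,451.7594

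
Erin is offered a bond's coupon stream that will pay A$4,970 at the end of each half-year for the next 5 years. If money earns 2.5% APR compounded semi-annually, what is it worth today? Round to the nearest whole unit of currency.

A$46,447

Periodic rate i = 0.025/2 = 0.0125; n = 5 × 2 = 10 periods.
PV = PMT · [1 − (1+i)^(−n)] / i = 4970 · 9.345526 = 46,447.2638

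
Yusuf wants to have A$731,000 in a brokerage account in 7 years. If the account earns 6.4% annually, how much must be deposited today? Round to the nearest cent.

PV = 731,000 / (1 + 0.064)^7 = 731,000 / 1.543801 = 473,506.5394

A$473,506.54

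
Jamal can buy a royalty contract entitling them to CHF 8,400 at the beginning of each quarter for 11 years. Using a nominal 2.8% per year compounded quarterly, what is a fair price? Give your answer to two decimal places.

With 4 periods per year: i = 0.007, n = 44.
Annuity factor a(44|0.007) × (1+i) = 38.020824; PV = 8400 × 38.020824 = 319,374.9213
(annuity-due: payments at period start, so ×(1+i).)

CHF 319,374.92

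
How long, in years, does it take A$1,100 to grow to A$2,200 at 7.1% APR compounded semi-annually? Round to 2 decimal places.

9.93 years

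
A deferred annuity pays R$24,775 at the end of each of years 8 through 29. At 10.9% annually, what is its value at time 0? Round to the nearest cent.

PV at t=7 (ordinary 22-year annuity): 24775 × a(22|0.109) = 24775 × 8.232250 = 203,953.9919
Discount back 7 years: 203,953.9919 × (1+0.109)^(−7) = 203,953.9919 × 0.484707 = 98,857.9014

R$98,857.90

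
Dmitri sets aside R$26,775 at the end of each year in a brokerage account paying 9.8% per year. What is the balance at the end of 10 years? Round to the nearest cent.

R$422,653.62

FV = PMT · [(1+i)^n − 1] / i = 26775 · 15.785383 = 422,653.6171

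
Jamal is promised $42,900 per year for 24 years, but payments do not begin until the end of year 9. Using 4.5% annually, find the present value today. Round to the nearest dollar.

Value one period before first payment (t=8): 42900 × [1 − (1+0.045)^(−24)] / 0.045 = 42900 × 14.495478 = 621,856.0219
PV₀ = 621,856.0219 / (1+0.045)^8 = 621,856.0219 / 1.422101 = 437,279.9057

$437,280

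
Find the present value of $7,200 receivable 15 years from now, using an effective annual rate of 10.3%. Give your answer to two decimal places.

$1,654.63

Discount factor = (1+0.103)^(−15) = 0.229809; PV = 7,200 × 0.229809 = 1,654.6259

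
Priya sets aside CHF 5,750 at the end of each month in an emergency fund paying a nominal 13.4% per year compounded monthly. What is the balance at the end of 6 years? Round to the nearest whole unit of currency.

With 12 periods per year: i = 0.0111667, n = 72.
Accumulation factor s(72|0.0111667) = 109.659101; FV = 5750 × 109.659101 = 630,539.8299

CHF 630,540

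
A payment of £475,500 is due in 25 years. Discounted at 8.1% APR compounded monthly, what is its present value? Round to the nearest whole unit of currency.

i = 0.081/12 = 0.00675 per month; n = 25·12 = 300.
PV = FV·(1+i)^(−n) = 475,500 × 0.132895 = 63,191.5543

£63,192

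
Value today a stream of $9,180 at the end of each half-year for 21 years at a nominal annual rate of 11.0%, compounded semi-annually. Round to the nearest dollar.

With 2 periods per year: i = 0.055, n = 42.
PV = 9180 × [1 − (1+0.055)^(−42)] / 0.055 = 9180 × 16.262999 = 149,294.3327

$149,294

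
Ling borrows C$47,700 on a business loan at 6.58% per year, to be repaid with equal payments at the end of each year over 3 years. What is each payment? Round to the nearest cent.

C$18,036.86

PMT = 47700 / ( [1 − (1+0.0658)^(−3)] / 0.0658 ) = 47700 / 2.644585 = 18,036.8573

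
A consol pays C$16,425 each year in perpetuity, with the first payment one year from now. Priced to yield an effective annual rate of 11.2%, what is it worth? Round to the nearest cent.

C$146,651.79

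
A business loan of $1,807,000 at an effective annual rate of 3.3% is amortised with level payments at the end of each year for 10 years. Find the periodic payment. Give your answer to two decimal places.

PMT = 1.807e+06 / ( [1 − (1+0.033)^(−10)] / 0.033 ) = 1.807e+06 / 8.401077 = 215,091.4650

$215,091.46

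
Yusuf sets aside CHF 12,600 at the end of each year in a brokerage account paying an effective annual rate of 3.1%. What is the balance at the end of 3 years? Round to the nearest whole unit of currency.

CHF 38,984

FV = 12600 × [(1+0.031)^3 − 1] / 0.031 = 12600 × 3.093961 = 38,983.9086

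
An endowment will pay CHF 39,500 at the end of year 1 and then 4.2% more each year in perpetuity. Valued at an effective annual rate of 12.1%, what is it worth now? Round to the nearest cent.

PV = D₁/(r − g) = 39500/(0.121 − 0.042) = 500,000.0000

CHF 500,000.00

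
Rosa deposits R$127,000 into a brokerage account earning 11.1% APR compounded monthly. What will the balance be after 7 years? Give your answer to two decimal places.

R$275,232.30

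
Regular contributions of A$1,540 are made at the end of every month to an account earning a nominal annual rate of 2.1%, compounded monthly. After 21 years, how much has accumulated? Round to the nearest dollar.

A$487,222

Periodic rate i = 0.021/12 = 0.00175; n = 21 × 12 = 252 periods.
Accumulation factor s(252|0.00175) = 316.378152; FV = 1540 × 316.378152 = 487,222.3543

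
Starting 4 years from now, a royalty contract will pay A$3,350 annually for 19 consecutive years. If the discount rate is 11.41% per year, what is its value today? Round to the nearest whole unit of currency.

A$18,506

PV at t=3 (ordinary 19-year annuity): 3350 × a(19|0.1141) = 3350 × 7.639235 = 25,591.4384
Discount back 3 years: 25,591.4384 × (1+0.1141)^(−3) = 25,591.4384 × 0.723148 = 18,506.4098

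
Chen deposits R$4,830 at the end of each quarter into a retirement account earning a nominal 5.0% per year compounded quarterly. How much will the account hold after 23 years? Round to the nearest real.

R$825,258

With 4 periods per year: i = 0.0125, n = 92.
Accumulation factor s(92|0.0125) = 170.860868; FV = 4830 × 170.860868 = 825,257.9923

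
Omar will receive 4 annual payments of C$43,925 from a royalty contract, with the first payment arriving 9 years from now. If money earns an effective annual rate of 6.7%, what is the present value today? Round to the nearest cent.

Value one period before first payment (t=8): 43925 × [1 − (1+0.067)^(−4)] / 0.067 = 43925 × 3.410278 = 149,796.4736
PV₀ = 149,796.4736 / (1+0.067)^8 = 149,796.4736 / 1.680023 = 89,163.3207

C$89,163.32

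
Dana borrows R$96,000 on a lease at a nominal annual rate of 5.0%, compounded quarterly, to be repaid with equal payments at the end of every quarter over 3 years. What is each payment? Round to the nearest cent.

R$8,664.80

With 4 periods per year: i = 0.0125, n = 12.
Annuity-PV factor = 11.079312; PMT = 96000 / 11.079312 = 8,664.7980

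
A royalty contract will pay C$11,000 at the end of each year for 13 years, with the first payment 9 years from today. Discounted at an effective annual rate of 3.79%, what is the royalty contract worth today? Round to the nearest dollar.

PV at t=8 (ordinary 13-year annuity): 11000 × a(13|0.0379) = 11000 × 10.117038 = 111,287.4188
Discount back 8 years: 111,287.4188 × (1+0.0379)^(−8) = 111,287.4188 × 0.742602 = 82,642.2198

C$82,642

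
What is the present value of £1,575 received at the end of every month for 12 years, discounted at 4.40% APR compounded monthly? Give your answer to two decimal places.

£175,961.94

With 12 periods per year: i = 0.00366667, n = 144.
PV = 1575 × [1 − (1+0.00366667)^(−144)] / 0.00366667 = 1575 × 111.721868 = 175,961.9419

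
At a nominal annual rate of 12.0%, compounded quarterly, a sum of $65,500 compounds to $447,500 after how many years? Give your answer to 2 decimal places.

16.25 years

Periodic rate i = 0.12/4 = 0.03.
(1+i)^n = 447500/65500 = 6.83206, so n = ln 6.83206 / ln 1.03 = 65.0103 quarters
= 65.0103/4 years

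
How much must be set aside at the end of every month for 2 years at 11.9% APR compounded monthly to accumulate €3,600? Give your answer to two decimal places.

€133.60

i = 0.119/12 = 0.00991667 per month; n = 2·12 = 24.
FV-annuity factor = 26.946828; PMT = 3600 / 26.946828 = 133.5964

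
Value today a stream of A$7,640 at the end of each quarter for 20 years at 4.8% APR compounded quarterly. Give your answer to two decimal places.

Periodic rate i = 0.048/4 = 0.012; n = 20 × 4 = 80 periods.
Annuity factor a(80|0.012) = 51.242740; PV = 7640 × 51.242740 = 391,494.5298

A$391,494.53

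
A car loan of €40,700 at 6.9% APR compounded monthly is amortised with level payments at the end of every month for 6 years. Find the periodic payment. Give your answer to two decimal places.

Periodic rate i = 0.069/12 = 0.00575; n = 6 × 12 = 72 periods.
PMT = 40700 / ( [1 − (1+0.00575)^(−72)] / 0.00575 ) = 40700 / 58.819971 = 691.9419

€691.94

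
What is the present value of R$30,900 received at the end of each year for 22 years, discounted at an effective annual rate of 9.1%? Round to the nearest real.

R$289,583

Annuity factor a(22|0.091) = 9.371623; PV = 30900 × 9.371623 = 289,583.1644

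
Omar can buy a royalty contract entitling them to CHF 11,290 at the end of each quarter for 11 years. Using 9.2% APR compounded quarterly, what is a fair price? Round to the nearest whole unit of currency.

With 4 periods per year: i = 0.023, n = 44.
PV = PMT · [1 − (1+i)^(−n)] / i = 11290 · 27.492096 = 310,385.7668

CHF 310,386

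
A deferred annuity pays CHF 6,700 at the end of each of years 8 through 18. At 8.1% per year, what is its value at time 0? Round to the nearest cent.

Value one period before first payment (t=7): 6700 × [1 − (1+0.081)^(−11)] / 0.081 = 6700 × 7.104460 = 47,599.8788
PV₀ = 47,599.8788 / (1+0.081)^7 = 47,599.8788 / 1.724963 = 27,594.7198

CHF 27,594.72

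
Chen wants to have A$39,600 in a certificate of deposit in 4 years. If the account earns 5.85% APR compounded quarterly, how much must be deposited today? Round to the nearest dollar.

A$31,391

i = 0.0585/4 = 0.014625 per quarter; n = 4·4 = 16.
Discount factor = (1+0.014625)^(−16) = 0.792704; PV = 39,600 × 0.792704 = 31,391.0789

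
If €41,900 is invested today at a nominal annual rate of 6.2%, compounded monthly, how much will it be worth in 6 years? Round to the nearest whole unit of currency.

€60,723

i = 0.062/12 = 0.00516667 per month; n = 6·12 = 72.
41,900 × (1+0.00516667)^72 = 41,900 × 1.449244 = 60,723.3392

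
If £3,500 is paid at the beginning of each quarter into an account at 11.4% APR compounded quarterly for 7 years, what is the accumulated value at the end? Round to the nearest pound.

Periodic rate i = 0.114/4 = 0.0285; n = 7 × 4 = 28 periods.
FV = 3500 × [(1+0.0285)^28 − 1] / 0.0285 × (1+i) = 3500 × 43.176963 = 151,119.3715
(Beginning-of-period payments → annuity-due factor ×(1+i).)

£151,119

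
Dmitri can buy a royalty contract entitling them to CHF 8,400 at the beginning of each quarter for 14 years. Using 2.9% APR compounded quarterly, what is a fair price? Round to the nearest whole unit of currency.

i = 0.029/4 = 0.00725 per quarter; n = 14·4 = 56.
PV = PMT · [1 − (1+i)^(−n)] / i × (1+i) = 8400 · 46.224188 = 388,283.1761
Payments are at the start of each period, so multiply by (1+i).

CHF 388,283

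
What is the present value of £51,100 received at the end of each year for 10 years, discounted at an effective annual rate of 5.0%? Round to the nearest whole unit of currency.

PV = 51100 × [1 − (1+0.05)^(−10)] / 0.05 = 51100 × 7.721735 = 394,580.6549

£394,581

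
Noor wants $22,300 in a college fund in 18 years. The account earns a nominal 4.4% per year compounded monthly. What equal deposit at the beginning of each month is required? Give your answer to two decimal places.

$67.63

With 12 periods per year: i = 0.00366667, n = 216.
PMT = 22300 / ( [(1+0.00366667)^216 − 1] / 0.00366667 × (1+i) ) = 22300 / 329.735163 = 67.6300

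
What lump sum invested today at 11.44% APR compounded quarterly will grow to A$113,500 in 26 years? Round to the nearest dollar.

A$6,044

Periodic rate i = 0.1144/4 = 0.0286; n = 26 × 4 = 104 periods.
PV = 113,500 / (1 + 0.0286)^104 = 113,500 / 18.777513 = 6,044.4638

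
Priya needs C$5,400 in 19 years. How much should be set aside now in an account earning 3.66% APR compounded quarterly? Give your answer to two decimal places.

C$2,702.46

With 4 periods per year: i = 0.00915, n = 76.
Discount factor = (1+0.00915)^(−76) = 0.500455; PV = 5,400 × 0.500455 = 2,702.4564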